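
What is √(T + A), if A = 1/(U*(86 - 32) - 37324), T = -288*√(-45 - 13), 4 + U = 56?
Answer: √(-8629 - 85777506432*I*√58)/17258 ≈ 33.116 - 33.116*I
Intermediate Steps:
U = 52 (U = -4 + 56 = 52)
T = -288*I*√58 ≈ -2193.3*I
A = -1/34516 (A = 1/(52*(86 - 32) - 37324) = 1/(52*54 - 37324) = 1/(2808 - 37324) = 1/(-34516) = -1/34516 ≈ -2.8972e-5)
√(T + A) = √(-288*I*√58 - 1/34516) = √(-1/34516 - 288*I*√58)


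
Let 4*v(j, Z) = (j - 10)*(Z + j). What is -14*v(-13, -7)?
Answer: -1610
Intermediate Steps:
v(j, Z) = (-10 + j)*(Z + j)/4 (v(j, Z) = ((j - 10)*(Z + j))/4 = ((-10 + j)*(Z + j))/4 = (-10 + j)*(Z + j)/4)
-14*v(-13, -7) = -14*(-5/2*(-7) - 5/2*(-13) + (¼)*(-13)² + (¼)*(-7)*(-13)) = -14*(35/2 + 65/2 + (¼)*169 + 91/4) = -14*(35/2 + 65/2 + 169/4 + 91/4) = -14*115 = -1610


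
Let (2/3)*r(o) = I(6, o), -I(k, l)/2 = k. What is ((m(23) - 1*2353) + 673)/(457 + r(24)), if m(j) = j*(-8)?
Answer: -1864/439 ≈ -4.2460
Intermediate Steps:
I(k, l) = -2*k
m(j) = -8*j
r(o) = -18 (r(o) = 3*(-2*6)/2 = (3/2)*(-12) = -18)
((m(23) - 1*2353) + 673)/(457 + r(24)) = ((-8*23 - 1*2353) + 673)/(457 - 18) = ((-184 - 2353) + 673)/439 = (-2537 + 673)*(1/439) = -1864*1/439 = -1864/439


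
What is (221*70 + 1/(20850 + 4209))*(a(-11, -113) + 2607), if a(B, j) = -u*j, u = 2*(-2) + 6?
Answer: 1098248516923/25059 ≈ 4.3826e+7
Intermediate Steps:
u = 2 (u = -4 + 6 = 2)
a(B, j) = -2*j
(221*70 + 1/(20850 + 4209))*(a(-11, -113) + 2607) = (221*70 + 1/(20850 + 4209))*(-2*(-113) + 2607) = (15470 + 1/25059)*(226 + 2607) = (15470 + 1/25059)*2833 = (387662731/25059)*2833 = 1098248516923/25059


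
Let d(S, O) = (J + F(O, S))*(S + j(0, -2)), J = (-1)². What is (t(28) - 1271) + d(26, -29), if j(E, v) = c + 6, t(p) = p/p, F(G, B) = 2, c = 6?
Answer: -1156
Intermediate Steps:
t(p) = 1
j(E, v) = 12 (j(E, v) = 6 + 6 = 12)
J = 1
d(S, O) = 36 + 3*S (d(S, O) = (1 + 2)*(S + 12) = 3*(12 + S) = 36 + 3*S)
(t(28) - 1271) + d(26, -29) = (1 - 1271) + (36 + 3*26) = -1270 + (36 + 78) = -1270 + 114 = -1156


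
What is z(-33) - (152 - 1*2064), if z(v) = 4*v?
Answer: 1780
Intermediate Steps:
z(-33) - (152 - 1*2064) = 4*(-33) - (152 - 1*2064) = -132 - (152 - 2064) = -132 - 1*(-1912) = -132 + 1912 = 1780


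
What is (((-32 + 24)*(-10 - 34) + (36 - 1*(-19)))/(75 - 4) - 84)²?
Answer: 30880249/5041 ≈ 6125.8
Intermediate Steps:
(((-32 + 24)*(-10 - 34) + (36 - 1*(-19)))/(75 - 4) - 84)² = ((-8*(-44) + (36 + 19))/71 - 84)² = ((352 + 55)*(1/71) - 84)² = (407*(1/71) - 84)² = (407/71 - 84)² = (-5557/71)² = 30880249/5041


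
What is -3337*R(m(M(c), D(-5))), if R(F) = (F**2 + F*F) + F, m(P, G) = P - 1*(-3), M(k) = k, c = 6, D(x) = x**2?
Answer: -570627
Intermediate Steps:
m(P, G) = 3 + P (m(P, G) = P + 3 = 3 + P)
R(F) = F + 2*F**2 (R(F) = (F**2 + F**2) + F = 2*F**2 + F = F + 2*F**2)
-3337*R(m(M(c), D(-5))) = -3337*(3 + 6)*(1 + 2*(3 + 6)) = -30033*(1 + 2*9) = -30033*(1 + 18) = -30033*19 = -3337*171 = -570627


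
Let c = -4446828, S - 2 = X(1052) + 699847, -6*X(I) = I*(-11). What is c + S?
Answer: -11235151/3 ≈ -3.7451e+6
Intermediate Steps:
X(I) = 11*I/6 (X(I) = -I*(-11)/6 = -(-11)*I/6 = 11*I/6)
S = 2105333/3 (S = 2 + ((11/6)*1052 + 699847) = 2 + (5786/3 + 699847) = 2 + 2105327/3 = 2105333/3 ≈ 7.0178e+5)
c + S = -4446828 + 2105333/3 = -11235151/3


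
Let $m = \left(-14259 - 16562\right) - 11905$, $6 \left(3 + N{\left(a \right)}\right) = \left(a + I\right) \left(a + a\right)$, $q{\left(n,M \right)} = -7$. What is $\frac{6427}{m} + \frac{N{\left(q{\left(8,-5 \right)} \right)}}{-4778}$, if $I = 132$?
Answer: $- \frac{3019713}{34024138} \approx -0.088752$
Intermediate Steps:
$N{\left(a \right)} = -3 + \frac{a \left(132 + a\right)}{3}$ ($N{\left(a \right)} = -3 + \frac{\left(a + 132\right) \left(a + a\right)}{6} = -3 + \frac{\left(132 + a\right) 2 a}{6} = -3 + \frac{2 a \left(132 + a\right)}{6} = -3 + \frac{a \left(132 + a\right)}{3}$)
$m = -42726$ ($m = -30821 - 11905 = -42726$)
$\frac{6427}{m} + \frac{N{\left(q{\left(8,-5 \right)} \right)}}{-4778} = \frac{6427}{-42726} + \frac{-3 + 44 \left(-7\right) + \frac{\left(-7\right)^{2}}{3}}{-4778} = 6427 \left(- \frac{1}{42726}\right) + \left(-3 - 308 + \frac{1}{3} \cdot 49\right) \left(- \frac{1}{4778}\right) = - \frac{6427}{42726} + \left(-3 - 308 + \frac{49}{3}\right) \left(- \frac{1}{4778}\right) = - \frac{6427}{42726} - - \frac{442}{7167} = - \frac{6427}{42726} + \frac{442}{7167} = - \frac{3019713}{34024138}$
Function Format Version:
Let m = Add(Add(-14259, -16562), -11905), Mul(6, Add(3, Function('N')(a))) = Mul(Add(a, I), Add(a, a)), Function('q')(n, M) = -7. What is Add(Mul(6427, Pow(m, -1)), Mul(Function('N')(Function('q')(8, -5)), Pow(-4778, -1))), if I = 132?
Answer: Rational(-3019713, 34024138) ≈ -0.088752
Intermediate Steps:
Function('N')(a) = Add(-3, Mul(Rational(1, 3), a, Add(132, a))) (Function('N')(a) = Add(-3, Mul(Rational(1, 6), Mul(Add(a, 132), Add(a, a)))) = Add(-3, Mul(Rational(1, 6), Mul(Add(132, a), Mul(2, a)))) = Add(-3, Mul(Rational(1, 6), Mul(2, a, Add(132, a)))) = Add(-3, Mul(Rational(1, 3), a, Add(132, a))))
m = -42726 (m = Add(-30821, -11905) = -42726)
Add(Mul(6427, Pow(m, -1)), Mul(Function('N')(Function('q')(8, -5)), Pow(-4778, -1))) = Add(Mul(6427, Pow(-42726, -1)), Mul(Add(-3, Mul(44, -7), Mul(Rational(1, 3), Pow(-7, 2))), Pow(-4778, -1))) = Add(Mul(6427, Rational(-1, 42726)), Mul(Add(-3, -308, Mul(Rational(1, 3), 49)), Rational(-1, 4778))) = Add(Rational(-6427, 42726), Mul(Add(-3, -308, Rational(49, 3)), Rational(-1, 4778))) = Add(Rational(-6427, 42726), Mul(Rational(-884, 3), Rational(-1, 4778))) = Add(Rational(-6427, 42726), Rational(442, 7167)) = Rational(-3019713, 34024138)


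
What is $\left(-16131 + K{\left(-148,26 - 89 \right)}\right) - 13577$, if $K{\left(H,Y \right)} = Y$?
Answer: $-29771$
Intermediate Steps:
$\left(-16131 + K{\left(-148,26 - 89 \right)}\right) - 13577 = \left(-16131 + \left(26 - 89\right)\right) - 13577 = \left(-16131 - 63\right) - 13577 = -16194 - 13577 = -29771$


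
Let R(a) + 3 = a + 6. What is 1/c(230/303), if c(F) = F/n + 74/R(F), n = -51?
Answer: 1035351/20366188 ≈ 0.050837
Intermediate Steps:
R(a) = 3 + a (R(a) = -3 + (a + 6) = -3 + (6 + a) = 3 + a)
c(F) = 74/(3 + F) - F/51 (c(F) = F/(-51) + 74/(3 + F) = F*(-1/51) + 74/(3 + F) = -F/51 + 74/(3 + F) = 74/(3 + F) - F/51)
1/c(230/303) = 1/((3774 - 230/303*(3 + 230/303))/(51*(3 + 230/303))) = 1/((3774 - 230*(1/303)*(3 + 230*(1/303)))/(51*(3 + 230*(1/303)))) = 1/((3774 - 1*230/303*(3 + 230/303))/(51*(3 + 230/303))) = 1/((3774 - 1*230/303*1139/303)/(51*(1139/303))) = 1/((1/51)*(303/1139)*(3774 - 261970/91809)) = 1/((1/51)*(303/1139)*(346225196/91809)) = 1/(20366188/1035351) = 1035351/20366188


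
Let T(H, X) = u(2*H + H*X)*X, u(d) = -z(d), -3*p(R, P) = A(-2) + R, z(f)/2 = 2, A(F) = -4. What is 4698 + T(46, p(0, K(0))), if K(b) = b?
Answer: 14078/3 ≈ 4692.7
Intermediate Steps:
z(f) = 4 (z(f) = 2*2 = 4)
p(R, P) = 4/3 - R/3 (p(R, P) = -(-4 + R)/3 = 4/3 - R/3)
u(d) = -4 (u(d) = -1*4 = -4)
T(H, X) = -4*X
4698 + T(46, p(0, K(0))) = 4698 - 4*(4/3 - 1/3*0) = 4698 - 4*(4/3 + 0) = 4698 - 4*4/3 = 4698 - 16/3 = 14078/3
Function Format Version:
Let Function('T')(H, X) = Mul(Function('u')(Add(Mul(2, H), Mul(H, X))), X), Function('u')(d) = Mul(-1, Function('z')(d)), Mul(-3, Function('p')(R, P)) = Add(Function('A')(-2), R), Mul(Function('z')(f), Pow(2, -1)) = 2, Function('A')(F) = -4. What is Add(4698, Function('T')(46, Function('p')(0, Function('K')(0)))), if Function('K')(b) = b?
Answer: Rational(14078, 3) ≈ 4692.7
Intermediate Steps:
Function('z')(f) = 4 (Function('z')(f) = Mul(2, 2) = 4)
Function('p')(R, P) = Add(Rational(4, 3), Mul(Rational(-1, 3), R)) (Function('p')(R, P) = Mul(Rational(-1, 3), Add(-4, R)) = Add(Rational(4, 3), Mul(Rational(-1, 3), R)))
Function('u')(d) = -4 (Function('u')(d) = Mul(-1, 4) = -4)
Function('T')(H, X) = Mul(-4, X)
Add(4698, Function('T')(46, Function('p')(0, Function('K')(0)))) = Add(4698, Mul(-4, Add(Rational(4, 3), Mul(Rational(-1, 3), 0)))) = Add(4698, Mul(-4, Add(Rational(4, 3), 0))) = Add(4698, Mul(-4, Rational(4, 3))) = Add(4698, Rational(-16, 3)) = Rational(14078, 3)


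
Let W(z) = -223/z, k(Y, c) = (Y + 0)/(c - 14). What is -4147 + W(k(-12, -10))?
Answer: -4593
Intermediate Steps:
k(Y, c) = Y/(-14 + c)
-4147 + W(k(-12, -10)) = -4147 - 223/((-12/(-14 - 10))) = -4147 - 223/((-12/(-24))) = -4147 - 223/((-12*(-1/24))) = -4147 - 223/½ = -4147 - 223*2 = -4147 - 446 = -4593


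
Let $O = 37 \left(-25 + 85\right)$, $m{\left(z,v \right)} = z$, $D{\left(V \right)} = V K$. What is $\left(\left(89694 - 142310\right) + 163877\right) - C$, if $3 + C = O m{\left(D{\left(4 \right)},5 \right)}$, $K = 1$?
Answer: $102384$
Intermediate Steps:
$D{\left(V \right)} = V$ ($D{\left(V \right)} = V 1 = V$)
$O = 2220$ ($O = 37 \cdot 60 = 2220$)
$C = 8877$ ($C = -3 + 2220 \cdot 4 = -3 + 8880 = 8877$)
$\left(\left(89694 - 142310\right) + 163877\right) - C = \left(\left(89694 - 142310\right) + 163877\right) - 8877 = \left(-52616 + 163877\right) - 8877 = 111261 - 8877 = 102384$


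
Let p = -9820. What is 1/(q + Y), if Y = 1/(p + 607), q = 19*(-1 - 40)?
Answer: -9213/7176928 ≈ -0.0012837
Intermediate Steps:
q = -779 (q = 19*(-41) = -779)
Y = -1/9213 (Y = 1/(-9820 + 607) = 1/(-9213) = -1/9213 ≈ -0.00010854)
1/(q + Y) = 1/(-779 - 1/9213) = 1/(-7176928/9213) = -9213/7176928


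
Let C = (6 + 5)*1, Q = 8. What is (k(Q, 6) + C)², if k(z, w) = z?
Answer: 361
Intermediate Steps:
C = 11 (C = 11*1 = 11)
(k(Q, 6) + C)² = (8 + 11)² = 19² = 361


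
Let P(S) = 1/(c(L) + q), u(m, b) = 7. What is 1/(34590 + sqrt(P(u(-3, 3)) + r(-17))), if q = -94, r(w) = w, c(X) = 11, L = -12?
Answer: 1435485/49653426856 - I*sqrt(29299)/49653426856 ≈ 2.891e-5 - 3.4473e-9*I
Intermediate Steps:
P(S) = -1/83 (P(S) = 1/(11 - 94) = 1/(-83) = -1/83)
1/(34590 + sqrt(P(u(-3, 3)) + r(-17))) = 1/(34590 + sqrt(-1/83 - 17)) = 1/(34590 + sqrt(-1412/83)) = 1/(34590 + 2*I*sqrt(29299)/83)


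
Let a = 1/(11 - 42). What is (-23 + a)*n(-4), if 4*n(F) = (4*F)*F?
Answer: -11424/31 ≈ -368.52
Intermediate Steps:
a = -1/31 (a = 1/(-31) = -1/31 ≈ -0.032258)
n(F) = F² (n(F) = ((4*F)*F)/4 = (4*F²)/4 = F²)
(-23 + a)*n(-4) = (-23 - 1/31)*(-4)² = -714/31*16 = -11424/31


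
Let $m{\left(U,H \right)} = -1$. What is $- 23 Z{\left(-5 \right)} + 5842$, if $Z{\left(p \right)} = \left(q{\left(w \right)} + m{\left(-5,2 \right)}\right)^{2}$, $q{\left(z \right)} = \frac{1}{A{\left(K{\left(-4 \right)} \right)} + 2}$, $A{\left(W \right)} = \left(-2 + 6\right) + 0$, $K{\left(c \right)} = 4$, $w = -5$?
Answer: $\frac{209737}{36} \approx 5826.0$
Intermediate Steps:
$A{\left(W \right)} = 4$ ($A{\left(W \right)} = 4 + 0 = 4$)
$q{\left(z \right)} = \frac{1}{6}$ ($q{\left(z \right)} = \frac{1}{4 + 2} = \frac{1}{6}$)
$Z{\left(p \right)} = \frac{25}{36}$ ($Z{\left(p \right)} = \left(\frac{1}{6} - 1\right)^{2} = \left(- \frac{5}{6}\right)^{2} = \frac{25}{36}$)
$- 23 Z{\left(-5 \right)} + 5842 = \left(-23\right) \frac{25}{36} + 5842 = - \frac{575}{36} + 5842 = \frac{209737}{36}$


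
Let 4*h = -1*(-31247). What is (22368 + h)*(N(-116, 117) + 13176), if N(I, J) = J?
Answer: 1604717667/4 ≈ 4.0118e+8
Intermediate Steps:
h = 31247/4 (h = (-1*(-31247))/4 = (¼)*31247 = 31247/4 ≈ 7811.8)
(22368 + h)*(N(-116, 117) + 13176) = (22368 + 31247/4)*(117 + 13176) = (120719/4)*13293 = 1604717667/4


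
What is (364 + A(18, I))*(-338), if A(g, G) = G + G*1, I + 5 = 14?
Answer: -129116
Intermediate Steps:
I = 9 (I = -5 + 14 = 9)
A(g, G) = 2*G (A(g, G) = G + G = 2*G)
(364 + A(18, I))*(-338) = (364 + 2*9)*(-338) = (364 + 18)*(-338) = 382*(-338) = -129116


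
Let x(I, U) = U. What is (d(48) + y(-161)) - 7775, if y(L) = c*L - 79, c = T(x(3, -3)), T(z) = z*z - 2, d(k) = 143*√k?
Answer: -8981 + 572*√3 ≈ -7990.3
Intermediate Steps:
T(z) = -2 + z² (T(z) = z² - 2 = -2 + z²)
c = 7 (c = -2 + (-3)² = -2 + 9 = 7)
y(L) = -79 + 7*L (y(L) = 7*L - 79 = -79 + 7*L)
(d(48) + y(-161)) - 7775 = (143*√48 + (-79 + 7*(-161))) - 7775 = (143*(4*√3) + (-79 - 1127)) - 7775 = (572*√3 - 1206) - 7775 = (-1206 + 572*√3) - 7775 = -8981 + 572*√3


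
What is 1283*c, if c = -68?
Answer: -87244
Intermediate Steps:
1283*c = 1283*(-68) = -87244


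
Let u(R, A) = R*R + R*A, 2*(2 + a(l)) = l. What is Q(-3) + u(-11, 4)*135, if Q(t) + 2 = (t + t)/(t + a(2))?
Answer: 20789/2 ≈ 10395.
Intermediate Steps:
a(l) = -2 + l/2
u(R, A) = R**2 + A*R
Q(t) = -2 + 2*t/(-1 + t) (Q(t) = -2 + (t + t)/(t + (-2 + (1/2)*2)) = -2 + (2*t)/(t + (-2 + 1)) = -2 + (2*t)/(t - 1) = -2 + (2*t)/(-1 + t) = -2 + 2*t/(-1 + t))
Q(-3) + u(-11, 4)*135 = 2/(-1 - 3) - 11*(4 - 11)*135 = 2/(-4) - 11*(-7)*135 = 2*(-1/4) + 77*135 = -1/2 + 10395 = 20789/2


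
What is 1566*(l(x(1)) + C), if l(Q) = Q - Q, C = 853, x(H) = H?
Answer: 1335798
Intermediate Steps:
l(Q) = 0
1566*(l(x(1)) + C) = 1566*(0 + 853) = 1566*853 = 1335798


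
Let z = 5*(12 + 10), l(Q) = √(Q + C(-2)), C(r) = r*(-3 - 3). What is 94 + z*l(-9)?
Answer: 94 + 110*√3 ≈ 284.53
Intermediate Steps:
C(r) = -6*r (C(r) = r*(-6) = -6*r)
l(Q) = √(12 + Q) (l(Q) = √(Q - 6*(-2)) = √(Q + 12) = √(12 + Q))
z = 110 (z = 5*22 = 110)
94 + z*l(-9) = 94 + 110*√(12 - 9) = 94 + 110*√3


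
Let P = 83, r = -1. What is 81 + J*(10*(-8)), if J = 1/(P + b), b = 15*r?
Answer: 1357/17 ≈ 79.823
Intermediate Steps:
b = -15 (b = 15*(-1) = -15)
J = 1/68 (J = 1/(83 - 15) = 1/68 ≈ 0.014706)
81 + J*(10*(-8)) = 81 + (10*(-8))/68 = 81 + (1/68)*(-80) = 81 - 20/17 = 1357/17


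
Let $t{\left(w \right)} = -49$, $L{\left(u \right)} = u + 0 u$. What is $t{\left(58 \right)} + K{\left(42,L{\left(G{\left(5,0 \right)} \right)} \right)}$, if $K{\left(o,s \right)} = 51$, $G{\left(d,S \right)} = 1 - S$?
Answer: $2$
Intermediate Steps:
$L{\left(u \right)} = u$ ($L{\left(u \right)} = u + 0 = u$)
$t{\left(58 \right)} + K{\left(42,L{\left(G{\left(5,0 \right)} \right)} \right)} = -49 + 51 = 2$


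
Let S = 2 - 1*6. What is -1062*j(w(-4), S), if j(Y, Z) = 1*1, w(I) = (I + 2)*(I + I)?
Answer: -1062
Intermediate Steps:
w(I) = 2*I*(2 + I) (w(I) = (2 + I)*(2*I) = 2*I*(2 + I))
S = -4 (S = 2 - 6 = -4)
j(Y, Z) = 1
-1062*j(w(-4), S) = -1062*1 = -1062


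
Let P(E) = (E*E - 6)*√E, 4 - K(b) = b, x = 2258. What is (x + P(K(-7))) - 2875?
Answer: -617 + 115*√11 ≈ -235.59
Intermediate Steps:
K(b) = 4 - b
P(E) = √E*(-6 + E²) (P(E) = (E² - 6)*√E = (-6 + E²)*√E = √E*(-6 + E²))
(x + P(K(-7))) - 2875 = (2258 + √(4 - 1*(-7))*(-6 + (4 - 1*(-7))²)) - 2875 = (2258 + √(4 + 7)*(-6 + (4 + 7)²)) - 2875 = (2258 + √11*(-6 + 11²)) - 2875 = (2258 + √11*(-6 + 121)) - 2875 = (2258 + √11*115) - 2875 = (2258 + 115*√11) - 2875 = -617 + 115*√11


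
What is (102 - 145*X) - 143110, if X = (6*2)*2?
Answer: -146488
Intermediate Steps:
X = 24 (X = 12*2 = 24)
(102 - 145*X) - 143110 = (102 - 145*24) - 143110 = (102 - 3480) - 143110 = -3378 - 143110 = -146488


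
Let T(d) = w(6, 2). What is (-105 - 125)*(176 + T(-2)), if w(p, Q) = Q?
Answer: -40940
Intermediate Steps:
T(d) = 2
(-105 - 125)*(176 + T(-2)) = (-105 - 125)*(176 + 2) = -230*178 = -40940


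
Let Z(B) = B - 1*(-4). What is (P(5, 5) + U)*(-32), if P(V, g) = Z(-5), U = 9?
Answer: -256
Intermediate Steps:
Z(B) = 4 + B (Z(B) = B + 4 = 4 + B)
P(V, g) = -1 (P(V, g) = 4 - 5 = -1)
(P(5, 5) + U)*(-32) = (-1 + 9)*(-32) = 8*(-32) = -256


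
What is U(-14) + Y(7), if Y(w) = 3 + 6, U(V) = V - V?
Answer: 9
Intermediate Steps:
U(V) = 0
Y(w) = 9
U(-14) + Y(7) = 0 + 9 = 9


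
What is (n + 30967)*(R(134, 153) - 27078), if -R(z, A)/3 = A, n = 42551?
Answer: -2024465166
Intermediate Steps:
R(z, A) = -3*A
(n + 30967)*(R(134, 153) - 27078) = (42551 + 30967)*(-3*153 - 27078) = 73518*(-459 - 27078) = 73518*(-27537) = -2024465166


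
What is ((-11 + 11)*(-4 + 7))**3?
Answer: 0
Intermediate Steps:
((-11 + 11)*(-4 + 7))**3 = (0*3)**3 = 0**3 = 0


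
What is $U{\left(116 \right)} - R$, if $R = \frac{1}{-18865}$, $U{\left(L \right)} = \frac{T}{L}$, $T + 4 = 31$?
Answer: $\frac{509471}{2188340} \approx 0.23281$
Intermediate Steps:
$T = 27$ ($T = -4 + 31 = 27$)
$U{\left(L \right)} = \frac{27}{L}$
$R = - \frac{1}{18865} \approx -5.3008 \cdot 10^{-5}$
$U{\left(116 \right)} - R = \frac{27}{116} - - \frac{1}{18865} = 27 \cdot \frac{1}{116} + \frac{1}{18865} = \frac{27}{116} + \frac{1}{18865} = \frac{509471}{2188340}$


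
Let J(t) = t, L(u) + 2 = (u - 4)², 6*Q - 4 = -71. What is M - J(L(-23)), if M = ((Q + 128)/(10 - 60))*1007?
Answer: -924007/300 ≈ -3080.0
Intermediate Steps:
Q = -67/6 (Q = ⅔ + (⅙)*(-71) = ⅔ - 71/6 = -67/6 ≈ -11.167)
L(u) = -2 + (-4 + u)² (L(u) = -2 + (u - 4)² = -2 + (-4 + u)²)
M = -705907/300 (M = ((-67/6 + 128)/(10 - 60))*1007 = ((701/6)/(-50))*1007 = ((701/6)*(-1/50))*1007 = -701/300*1007 = -705907/300 ≈ -2353.0)
M - J(L(-23)) = -705907/300 - (-2 + (-4 - 23)²) = -705907/300 - (-2 + (-27)²) = -705907/300 - (-2 + 729) = -705907/300 - 1*727 = -705907/300 - 727 = -924007/300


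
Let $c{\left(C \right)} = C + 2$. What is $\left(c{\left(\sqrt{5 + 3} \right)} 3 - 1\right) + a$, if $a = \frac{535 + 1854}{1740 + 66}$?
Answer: $\frac{11419}{1806} + 6 \sqrt{2} \approx 14.808$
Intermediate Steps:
$c{\left(C \right)} = 2 + C$
$a = \frac{2389}{1806} \approx 1.3228$
$\left(c{\left(\sqrt{5 + 3} \right)} 3 - 1\right) + a = \left(\left(2 + \sqrt{5 + 3}\right) 3 - 1\right) + \frac{2389}{1806} = \left(\left(2 + \sqrt{8}\right) 3 - 1\right) + \frac{2389}{1806} = \left(\left(2 + 2 \sqrt{2}\right) 3 - 1\right) + \frac{2389}{1806} = \left(\left(6 + 6 \sqrt{2}\right) - 1\right) + \frac{2389}{1806} = \left(5 + 6 \sqrt{2}\right) + \frac{2389}{1806} = \frac{11419}{1806} + 6 \sqrt{2}$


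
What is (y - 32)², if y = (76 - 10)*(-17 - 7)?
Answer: 2611456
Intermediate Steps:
y = -1584 (y = 66*(-24) = -1584)
(y - 32)² = (-1584 - 32)² = (-1616)² = 2611456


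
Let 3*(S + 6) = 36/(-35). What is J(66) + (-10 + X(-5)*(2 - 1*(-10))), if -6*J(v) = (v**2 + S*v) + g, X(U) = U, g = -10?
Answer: -76079/105 ≈ -724.56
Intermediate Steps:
S = -222/35 (S = -6 + (36/(-35))/3 = -6 + (36*(-1/35))/3 = -6 + (1/3)*(-36/35) = -6 - 12/35 = -222/35 ≈ -6.3429)
J(v) = 5/3 - v**2/6 + 37*v/35 (J(v) = -((v**2 - 222*v/35) - 10)/6 = -(-10 + v**2 - 222*v/35)/6 = 5/3 - v**2/6 + 37*v/35)
J(66) + (-10 + X(-5)*(2 - 1*(-10))) = (5/3 - 1/6*66**2 + (37/35)*66) + (-10 - 5*(2 - 1*(-10))) = (5/3 - 1/6*4356 + 2442/35) + (-10 - 5*(2 + 10)) = (5/3 - 726 + 2442/35) + (-10 - 5*12) = -68729/105 + (-10 - 60) = -68729/105 - 70 = -76079/105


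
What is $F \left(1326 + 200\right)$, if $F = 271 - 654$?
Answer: $-584458$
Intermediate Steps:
$F = -383$
$F \left(1326 + 200\right) = - 383 \left(1326 + 200\right) = \left(-383\right) 1526 = -584458$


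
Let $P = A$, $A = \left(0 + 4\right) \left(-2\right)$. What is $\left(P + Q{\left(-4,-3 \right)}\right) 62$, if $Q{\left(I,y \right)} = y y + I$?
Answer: $-186$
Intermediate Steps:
$Q{\left(I,y \right)} = I + y^{2}$ ($Q{\left(I,y \right)} = y^{2} + I = I + y^{2}$)
$A = -8$ ($A = 4 \left(-2\right) = -8$)
$P = -8$
$\left(P + Q{\left(-4,-3 \right)}\right) 62 = \left(-8 - \left(4 - \left(-3\right)^{2}\right)\right) 62 = \left(-8 + \left(-4 + 9\right)\right) 62 = \left(-8 + 5\right) 62 = \left(-3\right) 62 = -186$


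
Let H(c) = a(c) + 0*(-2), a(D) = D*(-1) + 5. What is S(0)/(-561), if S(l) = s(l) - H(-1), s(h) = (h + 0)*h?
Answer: 2/187 ≈ 0.010695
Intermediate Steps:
a(D) = 5 - D (a(D) = -D + 5 = 5 - D)
s(h) = h**2 (s(h) = h*h = h**2)
H(c) = 5 - c (H(c) = (5 - c) + 0*(-2) = (5 - c) + 0 = 5 - c)
S(l) = -6 + l**2 (S(l) = l**2 - (5 - 1*(-1)) = l**2 - (5 + 1) = l**2 - 1*6 = l**2 - 6 = -6 + l**2)
S(0)/(-561) = (-6 + 0**2)/(-561) = (-6 + 0)*(-1/561) = -6*(-1/561) = 2/187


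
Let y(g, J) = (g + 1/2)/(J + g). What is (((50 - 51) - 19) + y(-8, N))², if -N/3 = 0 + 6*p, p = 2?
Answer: 3045025/7744 ≈ 393.21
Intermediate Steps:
N = -36 (N = -3*(0 + 6*2) = -3*(0 + 12) = -3*12 = -36)
y(g, J) = (½ + g)/(J + g) (y(g, J) = (g + ½)/(J + g) = (½ + g)/(J + g))
(((50 - 51) - 19) + y(-8, N))² = (((50 - 51) - 19) + (½ - 8)/(-36 - 8))² = ((-1 - 19) - 15/2/(-44))² = (-20 - 1/44*(-15/2))² = (-20 + 15/88)² = (-1745/88)² = 3045025/7744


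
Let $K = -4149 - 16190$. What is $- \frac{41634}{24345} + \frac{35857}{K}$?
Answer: $- \frac{191081399}{55016995} \approx -3.4731$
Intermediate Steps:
$K = -20339$
$- \frac{41634}{24345} + \frac{35857}{K} = - \frac{41634}{24345} + \frac{35857}{-20339} = \left(-41634\right) \frac{1}{24345} + 35857 \left(- \frac{1}{20339}\right) = - \frac{4626}{2705} - \frac{35857}{20339} = - \frac{191081399}{55016995}$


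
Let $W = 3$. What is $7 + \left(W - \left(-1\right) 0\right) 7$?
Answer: $28$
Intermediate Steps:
$7 + \left(W - \left(-1\right) 0\right) 7 = 7 + \left(3 - \left(-1\right) 0\right) 7 = 7 + \left(3 - 0\right) 7 = 7 + \left(3 + 0\right) 7 = 7 + 3 \cdot 7 = 7 + 21 = 28$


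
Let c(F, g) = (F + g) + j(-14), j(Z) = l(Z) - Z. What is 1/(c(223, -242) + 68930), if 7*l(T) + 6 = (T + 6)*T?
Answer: 7/482581 ≈ 1.4505e-5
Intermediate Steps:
l(T) = -6/7 + T*(6 + T)/7 (l(T) = -6/7 + ((T + 6)*T)/7 = -6/7 + ((6 + T)*T)/7 = -6/7 + (T*(6 + T))/7 = -6/7 + T*(6 + T)/7)
j(Z) = -6/7 - Z/7 + Z**2/7 (j(Z) = (-6/7 + Z**2/7 + 6*Z/7) - Z = -6/7 - Z/7 + Z**2/7)
c(F, g) = 204/7 + F + g (c(F, g) = (F + g) + (-6/7 - 1/7*(-14) + (1/7)*(-14)**2) = (F + g) + (-6/7 + 2 + (1/7)*196) = (F + g) + (-6/7 + 2 + 28) = (F + g) + 204/7 = 204/7 + F + g)
1/(c(223, -242) + 68930) = 1/((204/7 + 223 - 242) + 68930) = 1/(71/7 + 68930) = 1/(482581/7) = 7/482581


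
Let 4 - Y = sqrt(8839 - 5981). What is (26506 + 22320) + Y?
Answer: 48830 - sqrt(2858) ≈ 48777.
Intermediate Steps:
Y = 4 - sqrt(2858) (Y = 4 - sqrt(8839 - 5981) = 4 - sqrt(2858) ≈ -49.460)
(26506 + 22320) + Y = (26506 + 22320) + (4 - sqrt(2858)) = 48826 + (4 - sqrt(2858)) = 48830 - sqrt(2858)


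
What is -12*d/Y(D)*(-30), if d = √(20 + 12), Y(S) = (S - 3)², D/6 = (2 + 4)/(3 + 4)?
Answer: 1568*√2/5 ≈ 443.50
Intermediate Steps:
D = 36/7 (D = 6*((2 + 4)/(3 + 4)) = 6*(6/7) = 36/7 ≈ 5.1429)
Y(S) = (-3 + S)²
d = 4*√2 (d = √32 = 4*√2 ≈ 5.6569)
-12*d/Y(D)*(-30) = -12*4*√2/((-3 + 36/7)²)*(-30) = -12*4*√2/((15/7)²)*(-30) = -12*4*√2/225/49*(-30) = -12*4*√2*49/225*(-30) = -784*√2/75*(-30) = 1568*√2/5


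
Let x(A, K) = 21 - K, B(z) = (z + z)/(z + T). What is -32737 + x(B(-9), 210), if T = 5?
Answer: -32926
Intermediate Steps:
B(z) = 2*z/(5 + z) (B(z) = (z + z)/(z + 5) = (2*z)/(5 + z) = 2*z/(5 + z))
-32737 + x(B(-9), 210) = -32737 + (21 - 1*210) = -32737 + (21 - 210) = -32737 - 189 = -32926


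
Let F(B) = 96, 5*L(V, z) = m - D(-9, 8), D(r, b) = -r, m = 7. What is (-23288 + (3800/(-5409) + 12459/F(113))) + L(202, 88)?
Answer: -20043003011/865440 ≈ -23159.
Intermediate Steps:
L(V, z) = -⅖ (L(V, z) = (7 - (-1)*(-9))/5 = (7 - 1*9)/5 = (7 - 9)/5 = (⅕)*(-2) = -⅖)
(-23288 + (3800/(-5409) + 12459/F(113))) + L(202, 88) = (-23288 + (3800/(-5409) + 12459/96)) - ⅖ = (-23288 + (3800*(-1/5409) + 12459*(1/96))) - ⅖ = (-23288 + (-3800/5409 + 4153/32)) - ⅖ = (-23288 + 22341977/173088) - ⅖ = -4008531367/173088 - ⅖ = -20043003011/865440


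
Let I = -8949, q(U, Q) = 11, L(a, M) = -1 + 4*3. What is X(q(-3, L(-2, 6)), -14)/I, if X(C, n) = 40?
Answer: -40/8949 ≈ -0.0044698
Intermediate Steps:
L(a, M) = 11 (L(a, M) = -1 + 12 = 11)
X(q(-3, L(-2, 6)), -14)/I = 40/(-8949) = 40*(-1/8949) = -40/8949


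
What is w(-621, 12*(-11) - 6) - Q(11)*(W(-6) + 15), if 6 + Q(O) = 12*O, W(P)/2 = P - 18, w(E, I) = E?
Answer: 3537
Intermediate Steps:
W(P) = -36 + 2*P (W(P) = 2*(P - 18) = 2*(-18 + P) = -36 + 2*P)
Q(O) = -6 + 12*O
w(-621, 12*(-11) - 6) - Q(11)*(W(-6) + 15) = -621 - (-6 + 12*11)*((-36 + 2*(-6)) + 15) = -621 - (-6 + 132)*((-36 - 12) + 15) = -621 - 126*(-48 + 15) = -621 - 126*(-33) = -621 - 1*(-4158) = -621 + 4158 = 3537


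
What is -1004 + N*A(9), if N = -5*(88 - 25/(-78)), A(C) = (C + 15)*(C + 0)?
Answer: -1253072/13 ≈ -96390.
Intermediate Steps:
A(C) = C*(15 + C) (A(C) = (15 + C)*C = C*(15 + C))
N = -34445/78 (N = -5*(88 - 25*(-1)/78) = -5*(88 - 1*(-25/78)) = -5*(88 + 25/78) = -5*6889/78 = -34445/78 ≈ -441.60)
-1004 + N*A(9) = -1004 - 103335*(15 + 9)/26 = -1004 - 103335*24/26 = -1004 - 34445/78*216 = -1004 - 1240020/13 = -1253072/13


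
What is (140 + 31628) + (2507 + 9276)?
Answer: 43551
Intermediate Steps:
(140 + 31628) + (2507 + 9276) = 31768 + 11783 = 43551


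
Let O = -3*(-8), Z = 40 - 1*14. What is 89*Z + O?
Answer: 2338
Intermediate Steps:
Z = 26 (Z = 40 - 14 = 26)
O = 24
89*Z + O = 89*26 + 24 = 2314 + 24 = 2338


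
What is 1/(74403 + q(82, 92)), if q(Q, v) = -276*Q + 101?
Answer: 1/51872 ≈ 1.9278e-5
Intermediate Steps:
q(Q, v) = 101 - 276*Q
1/(74403 + q(82, 92)) = 1/(74403 + (101 - 276*82)) = 1/(74403 + (101 - 22632)) = 1/(74403 - 22531) = 1/51872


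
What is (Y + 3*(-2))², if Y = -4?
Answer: 100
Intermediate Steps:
(Y + 3*(-2))² = (-4 + 3*(-2))² = (-4 - 6)² = (-10)² = 100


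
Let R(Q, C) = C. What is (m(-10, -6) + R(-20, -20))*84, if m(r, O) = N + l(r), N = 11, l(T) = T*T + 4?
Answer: 7980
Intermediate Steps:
l(T) = 4 + T² (l(T) = T² + 4 = 4 + T²)
m(r, O) = 15 + r² (m(r, O) = 11 + (4 + r²) = 15 + r²)
(m(-10, -6) + R(-20, -20))*84 = ((15 + (-10)²) - 20)*84 = ((15 + 100) - 20)*84 = (115 - 20)*84 = 95*84 = 7980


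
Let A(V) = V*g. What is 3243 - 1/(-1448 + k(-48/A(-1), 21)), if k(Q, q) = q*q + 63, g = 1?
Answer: 3061393/944 ≈ 3243.0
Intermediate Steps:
A(V) = V (A(V) = V*1 = V)
k(Q, q) = 63 + q**2 (k(Q, q) = q**2 + 63 = 63 + q**2)
3243 - 1/(-1448 + k(-48/A(-1), 21)) = 3243 - 1/(-1448 + (63 + 21**2)) = 3243 - 1/(-1448 + (63 + 441)) = 3243 - 1/(-1448 + 504) = 3243 - 1/(-944) = 3243 - 1*(-1/944) = 3243 + 1/944 = 3061393/944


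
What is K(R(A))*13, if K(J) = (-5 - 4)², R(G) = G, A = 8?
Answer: 1053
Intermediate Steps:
K(J) = 81 (K(J) = (-9)² = 81)
K(R(A))*13 = 81*13 = 1053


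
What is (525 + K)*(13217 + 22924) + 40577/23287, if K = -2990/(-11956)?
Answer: 377518074299803/19887098 ≈ 1.8983e+7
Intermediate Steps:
K = 1495/5978 (K = -2990*(-1/11956) = 1495/5978 ≈ 0.25008)
(525 + K)*(13217 + 22924) + 40577/23287 = (525 + 1495/5978)*(13217 + 22924) + 40577/23287 = (3139945/5978)*36141 + 40577*(1/23287) = 16211536035/854 + 40577/23287 = 377518074299803/19887098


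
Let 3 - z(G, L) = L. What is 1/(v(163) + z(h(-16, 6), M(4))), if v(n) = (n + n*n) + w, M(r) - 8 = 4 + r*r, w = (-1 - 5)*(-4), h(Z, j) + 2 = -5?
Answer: 1/26731 ≈ 3.7410e-5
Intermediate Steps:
h(Z, j) = -7 (h(Z, j) = -2 - 5 = -7)
w = 24 (w = -6*(-4) = 24)
M(r) = 12 + r² (M(r) = 8 + (4 + r*r) = 8 + (4 + r²) = 12 + r²)
z(G, L) = 3 - L
v(n) = 24 + n + n² (v(n) = (n + n*n) + 24 = (n + n²) + 24 = 24 + n + n²)
1/(v(163) + z(h(-16, 6), M(4))) = 1/((24 + 163 + 163²) + (3 - (12 + 4²))) = 1/((24 + 163 + 26569) + (3 - (12 + 16))) = 1/(26756 + (3 - 1*28)) = 1/(26756 + (3 - 28)) = 1/(26756 - 25) = 1/26731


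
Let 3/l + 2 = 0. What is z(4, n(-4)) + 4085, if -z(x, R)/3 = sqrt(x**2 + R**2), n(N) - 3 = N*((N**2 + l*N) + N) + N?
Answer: 4085 - 3*sqrt(5345) ≈ 3865.7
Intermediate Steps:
l = -3/2 (l = 3/(-2 + 0) = 3/(-2) = 3*(-1/2) = -3/2 ≈ -1.5000)
n(N) = 3 + N + N*(N**2 - N/2) (n(N) = 3 + (N*((N**2 - 3*N/2) + N) + N) = 3 + (N*(N**2 - N/2) + N) = 3 + (N + N*(N**2 - N/2)) = 3 + N + N*(N**2 - N/2))
z(x, R) = -3*sqrt(R**2 + x**2) (z(x, R) = -3*sqrt(x**2 + R**2) = -3*sqrt(R**2 + x**2))
z(4, n(-4)) + 4085 = -3*sqrt((3 - 4 + (-4)**3 - 1/2*(-4)**2)**2 + 4**2) + 4085 = -3*sqrt((3 - 4 - 64 - 1/2*16)**2 + 16) + 4085 = -3*sqrt((3 - 4 - 64 - 8)**2 + 16) + 4085 = -3*sqrt((-73)**2 + 16) + 4085 = -3*sqrt(5329 + 16) + 4085 = -3*sqrt(5345) + 4085 = 4085 - 3*sqrt(5345)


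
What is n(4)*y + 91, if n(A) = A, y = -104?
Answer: -325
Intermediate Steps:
n(4)*y + 91 = 4*(-104) + 91 = -416 + 91 = -325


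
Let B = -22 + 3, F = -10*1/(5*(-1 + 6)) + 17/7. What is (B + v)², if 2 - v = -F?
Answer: 274576/1225 ≈ 224.14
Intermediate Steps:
F = 71/35 (F = -10/(5*5) + 17*(⅐) = -10/25 + 17/7 = -10*1/25 + 17/7 = -⅖ + 17/7 = 71/35 ≈ 2.0286)
B = -19
v = 141/35 (v = 2 - (-1)*71/35 = 2 - 1*(-71/35) = 2 + 71/35 = 141/35 ≈ 4.0286)
(B + v)² = (-19 + 141/35)² = (-524/35)² = 274576/1225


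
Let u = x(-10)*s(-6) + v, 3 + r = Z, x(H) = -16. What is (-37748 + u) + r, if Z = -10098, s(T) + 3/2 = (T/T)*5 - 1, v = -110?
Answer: -47999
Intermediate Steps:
s(T) = 5/2 (s(T) = -3/2 + ((T/T)*5 - 1) = -3/2 + (1*5 - 1) = -3/2 + (5 - 1) = -3/2 + 4 = 5/2)
r = -10101 (r = -3 - 10098 = -10101)
u = -150 (u = -16*5/2 - 110 = -40 - 110 = -150)
(-37748 + u) + r = (-37748 - 150) - 10101 = -37898 - 10101 = -47999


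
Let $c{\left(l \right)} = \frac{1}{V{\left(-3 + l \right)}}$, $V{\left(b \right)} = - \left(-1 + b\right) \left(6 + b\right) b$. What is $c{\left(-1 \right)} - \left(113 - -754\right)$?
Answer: $- \frac{34681}{40} \approx -867.03$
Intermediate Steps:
$V{\left(b \right)} = - b \left(-1 + b\right) \left(6 + b\right)$ ($V{\left(b \right)} = - \left(-1 + b\right) \left(6 + b\right) b = - b \left(-1 + b\right) \left(6 + b\right)$)
$c{\left(l \right)} = \frac{1}{\left(-3 + l\right) \left(21 - \left(-3 + l\right)^{2} - 5 l\right)}$ ($c{\left(l \right)} = \frac{1}{\left(-3 + l\right) \left(6 - \left(-3 + l\right)^{2} - 5 \left(-3 + l\right)\right)} = \frac{1}{\left(-3 + l\right) \left(6 - \left(-3 + l\right)^{2} - \left(-15 + 5 l\right)\right)} = \frac{1}{\left(-3 + l\right) \left(21 - \left(-3 + l\right)^{2} - 5 l\right)}$)
$c{\left(-1 \right)} - \left(113 - -754\right) = - \frac{1}{\left(-3 - 1\right) \left(-21 + \left(-3 - 1\right)^{2} + 5 \left(-1\right)\right)} - \left(113 - -754\right) = - \frac{1}{\left(-4\right) \left(-21 + \left(-4\right)^{2} - 5\right)} - \left(113 + 754\right) = \left(-1\right) \left(- \frac{1}{4}\right) \frac{1}{-21 + 16 - 5} - 867 = \left(-1\right) \left(- \frac{1}{4}\right) \frac{1}{-10} - 867 = \left(-1\right) \left(- \frac{1}{4}\right) \left(- \frac{1}{10}\right) - 867 = - \frac{1}{40} - 867 = - \frac{34681}{40}$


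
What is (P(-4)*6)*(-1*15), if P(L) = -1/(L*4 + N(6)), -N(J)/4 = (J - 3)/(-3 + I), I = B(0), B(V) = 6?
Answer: -9/2 ≈ -4.5000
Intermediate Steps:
I = 6
N(J) = 4 - 4*J/3 (N(J) = -4*(J - 3)/(-3 + 6) = -4*(-3 + J)/3 = -4*(-1 + J/3) = 4 - 4*J/3)
P(L) = -1/(-4 + 4*L) (P(L) = -1/(L*4 + (4 - 4/3*6)) = -1/(4*L + (4 - 8)) = -1/(4*L - 4) = -1/(-4 + 4*L))
(P(-4)*6)*(-1*15) = (-1/(-4 + 4*(-4))*6)*(-1*15) = (-1/(-4 - 16)*6)*(-15) = (-1/(-20)*6)*(-15) = (-1*(-1/20)*6)*(-15) = ((1/20)*6)*(-15) = (3/10)*(-15) = -9/2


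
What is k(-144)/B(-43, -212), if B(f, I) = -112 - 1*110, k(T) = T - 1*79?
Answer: 223/222 ≈ 1.0045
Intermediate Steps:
k(T) = -79 + T (k(T) = T - 79 = -79 + T)
B(f, I) = -222 (B(f, I) = -112 - 110 = -222)
k(-144)/B(-43, -212) = (-79 - 144)/(-222) = -223*(-1/222) = 223/222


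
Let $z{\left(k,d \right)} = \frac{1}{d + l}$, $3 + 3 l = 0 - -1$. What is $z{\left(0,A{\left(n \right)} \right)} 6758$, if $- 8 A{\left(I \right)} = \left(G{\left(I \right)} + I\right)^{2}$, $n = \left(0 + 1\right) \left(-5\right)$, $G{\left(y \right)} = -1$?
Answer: $-1308$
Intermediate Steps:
$n = -5$ ($n = 1 \left(-5\right) = -5$)
$l = - \frac{2}{3}$ ($l = -1 + \frac{0 - -1}{3} = -1 + \frac{0 + 1}{3} = -1 + \frac{1}{3} \cdot 1 = -1 + \frac{1}{3} = - \frac{2}{3} \approx -0.66667$)
$A{\left(I \right)} = - \frac{\left(-1 + I\right)^{2}}{8}$
$z{\left(k,d \right)} = \frac{1}{- \frac{2}{3} + d}$ ($z{\left(k,d \right)} = \frac{1}{d - \frac{2}{3}} = \frac{1}{- \frac{2}{3} + d}$)
$z{\left(0,A{\left(n \right)} \right)} 6758 = \frac{3}{-2 + 3 \left(- \frac{\left(-1 - 5\right)^{2}}{8}\right)} 6758 = \frac{3}{-2 + 3 \left(- \frac{\left(-6\right)^{2}}{8}\right)} 6758 = \frac{3}{-2 + 3 \left(\left(- \frac{1}{8}\right) 36\right)} 6758 = \frac{3}{-2 + 3 \left(- \frac{9}{2}\right)} 6758 = \frac{3}{-2 - \frac{27}{2}} \cdot 6758 = \frac{3}{- \frac{31}{2}} \cdot 6758 = 3 \left(- \frac{2}{31}\right) 6758 = \left(- \frac{6}{31}\right) 6758 = -1308$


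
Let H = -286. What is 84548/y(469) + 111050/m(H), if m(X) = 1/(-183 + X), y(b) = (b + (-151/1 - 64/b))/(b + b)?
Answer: -3863576477922/74539 ≈ -5.1833e+7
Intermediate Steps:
y(b) = (-151 + b - 64/b)/(2*b) (y(b) = (b + (-151*1 - 64/b))/((2*b)) = (b + (-151 - 64/b))*(1/(2*b)) = (-151 + b - 64/b)*(1/(2*b)) = (-151 + b - 64/b)/(2*b))
84548/y(469) + 111050/m(H) = 84548/(((½)*(-64 + 469² - 151*469)/469²)) + 111050/(1/(-183 - 286)) = 84548/(((½)*(1/219961)*(-64 + 219961 - 70819))) + 111050/(1/(-469)) = 84548/(((½)*(1/219961)*149078)) + 111050/(-1/469) = 84548/(74539/219961) + 111050*(-469) = 84548*(219961/74539) - 52082450 = 18597262628/74539 - 52082450 = -3863576477922/74539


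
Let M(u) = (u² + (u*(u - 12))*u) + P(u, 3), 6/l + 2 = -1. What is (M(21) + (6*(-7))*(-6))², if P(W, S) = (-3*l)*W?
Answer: 22924944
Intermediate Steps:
l = -2 (l = 6/(-2 - 1) = 6/(-3) = 6*(-⅓) = -2)
P(W, S) = 6*W (P(W, S) = (-3*(-2))*W = 6*W)
M(u) = u² + 6*u + u²*(-12 + u) (M(u) = (u² + (u*(u - 12))*u) + 6*u = (u² + (u*(-12 + u))*u) + 6*u = (u² + u²*(-12 + u)) + 6*u = u² + 6*u + u²*(-12 + u))
(M(21) + (6*(-7))*(-6))² = (21*(6 + 21² - 11*21) + (6*(-7))*(-6))² = (21*(6 + 441 - 231) - 42*(-6))² = (21*216 + 252)² = (4536 + 252)² = 4788² = 22924944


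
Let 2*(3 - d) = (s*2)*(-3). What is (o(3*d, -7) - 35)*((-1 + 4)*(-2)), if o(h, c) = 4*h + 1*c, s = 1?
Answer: -180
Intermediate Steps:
d = 6 (d = 3 - 1*2*(-3)/2 = 3 - (-3) = 3 - ½*(-6) = 3 + 3 = 6)
o(h, c) = c + 4*h (o(h, c) = 4*h + c = c + 4*h)
(o(3*d, -7) - 35)*((-1 + 4)*(-2)) = ((-7 + 4*(3*6)) - 35)*((-1 + 4)*(-2)) = ((-7 + 4*18) - 35)*(3*(-2)) = ((-7 + 72) - 35)*(-6) = (65 - 35)*(-6) = 30*(-6) = -180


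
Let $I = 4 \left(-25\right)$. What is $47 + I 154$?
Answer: $-15353$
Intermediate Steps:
$I = -100$
$47 + I 154 = 47 - 15400 = -15353$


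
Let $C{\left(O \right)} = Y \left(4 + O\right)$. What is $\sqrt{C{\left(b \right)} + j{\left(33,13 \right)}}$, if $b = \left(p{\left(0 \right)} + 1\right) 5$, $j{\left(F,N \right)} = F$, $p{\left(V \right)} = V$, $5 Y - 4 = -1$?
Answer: $\frac{8 \sqrt{15}}{5} \approx 6.1968$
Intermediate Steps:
$Y = \frac{3}{5}$ ($Y = \frac{4}{5} + \frac{1}{5} \left(-1\right) = \frac{4}{5} - \frac{1}{5} = \frac{3}{5} \approx 0.6$)
$b = 5$ ($b = \left(0 + 1\right) 5 = 1 \cdot 5 = 5$)
$C{\left(O \right)} = \frac{12}{5} + \frac{3 O}{5}$ ($C{\left(O \right)} = \frac{3 \left(4 + O\right)}{5} = \frac{12}{5} + \frac{3 O}{5}$)
$\sqrt{C{\left(b \right)} + j{\left(33,13 \right)}} = \sqrt{\left(\frac{12}{5} + \frac{3}{5} \cdot 5\right) + 33} = \sqrt{\left(\frac{12}{5} + 3\right) + 33} = \sqrt{\frac{27}{5} + 33} = \sqrt{\frac{192}{5}} = \frac{8 \sqrt{15}}{5}$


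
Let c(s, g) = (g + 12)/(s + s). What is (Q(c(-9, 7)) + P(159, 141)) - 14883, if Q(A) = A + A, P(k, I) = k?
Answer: -132535/9 ≈ -14726.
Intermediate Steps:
c(s, g) = (12 + g)/(2*s) (c(s, g) = (12 + g)/((2*s)) = (12 + g)*(1/(2*s)) = (12 + g)/(2*s))
Q(A) = 2*A
(Q(c(-9, 7)) + P(159, 141)) - 14883 = (2*((½)*(12 + 7)/(-9)) + 159) - 14883 = (2*((½)*(-⅑)*19) + 159) - 14883 = (2*(-19/18) + 159) - 14883 = (-19/9 + 159) - 14883 = 1412/9 - 14883 = -132535/9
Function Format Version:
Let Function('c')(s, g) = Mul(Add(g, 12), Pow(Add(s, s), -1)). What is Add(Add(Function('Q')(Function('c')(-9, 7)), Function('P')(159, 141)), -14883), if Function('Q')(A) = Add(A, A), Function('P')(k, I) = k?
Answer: Rational(-132535, 9) ≈ -14726.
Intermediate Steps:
Function('c')(s, g) = Mul(Rational(1, 2), Pow(s, -1), Add(12, g)) (Function('c')(s, g) = Mul(Add(12, g), Pow(Mul(2, s), -1)) = Mul(Add(12, g), Mul(Rational(1, 2), Pow(s, -1))) = Mul(Rational(1, 2), Pow(s, -1), Add(12, g)))
Function('Q')(A) = Mul(2, A)
Add(Add(Function('Q')(Function('c')(-9, 7)), Function('P')(159, 141)), -14883) = Add(Add(Mul(2, Mul(Rational(1, 2), Pow(-9, -1), Add(12, 7))), 159), -14883) = Add(Add(Mul(2, Mul(Rational(1, 2), Rational(-1, 9), 19)), 159), -14883) = Add(Add(Mul(2, Rational(-19, 18)), 159), -14883) = Add(Add(Rational(-19, 9), 159), -14883) = Add(Rational(1412, 9), -14883) = Rational(-132535, 9)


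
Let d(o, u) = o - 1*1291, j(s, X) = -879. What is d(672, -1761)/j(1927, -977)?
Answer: 619/879 ≈ 0.70421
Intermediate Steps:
d(o, u) = -1291 + o (d(o, u) = o - 1291 = -1291 + o)
d(672, -1761)/j(1927, -977) = (-1291 + 672)/(-879) = -619*(-1/879) = 619/879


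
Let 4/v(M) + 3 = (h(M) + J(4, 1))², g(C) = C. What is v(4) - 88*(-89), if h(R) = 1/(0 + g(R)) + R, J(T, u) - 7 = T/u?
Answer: 28767000/3673 ≈ 7832.0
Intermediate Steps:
J(T, u) = 7 + T/u
h(R) = R + 1/R (h(R) = 1/(0 + R) + R = 1/R + R = R + 1/R)
v(M) = 4/(-3 + (11 + M + 1/M)²) (v(M) = 4/(-3 + ((M + 1/M) + (7 + 4/1))²) = 4/(-3 + ((M + 1/M) + (7 + 4*1))²) = 4/(-3 + ((M + 1/M) + (7 + 4))²) = 4/(-3 + ((M + 1/M) + 11)²) = 4/(-3 + (11 + M + 1/M)²))
v(4) - 88*(-89) = 4*4²/((1 + 4² + 11*4)² - 3*4²) - 88*(-89) = 4*16/((1 + 16 + 44)² - 3*16) + 7832 = 4*16/(61² - 48) + 7832 = 4*16/(3721 - 48) + 7832 = 4*16/3673 + 7832 = 4*16*(1/3673) + 7832 = 64/3673 + 7832 = 28767000/3673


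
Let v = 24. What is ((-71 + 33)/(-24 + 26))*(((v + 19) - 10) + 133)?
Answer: -3154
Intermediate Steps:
((-71 + 33)/(-24 + 26))*(((v + 19) - 10) + 133) = ((-71 + 33)/(-24 + 26))*(((24 + 19) - 10) + 133) = (-38/2)*((43 - 10) + 133) = (-38*1/2)*(33 + 133) = -19*166 = -3154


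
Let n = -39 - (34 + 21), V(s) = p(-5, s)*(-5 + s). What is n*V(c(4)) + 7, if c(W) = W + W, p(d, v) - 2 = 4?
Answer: -1685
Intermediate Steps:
p(d, v) = 6 (p(d, v) = 2 + 4 = 6)
c(W) = 2*W
V(s) = -30 + 6*s (V(s) = 6*(-5 + s) = -30 + 6*s)
n = -94 (n = -39 - 1*55 = -39 - 55 = -94)
n*V(c(4)) + 7 = -94*(-30 + 6*(2*4)) + 7 = -94*(-30 + 6*8) + 7 = -94*(-30 + 48) + 7 = -94*18 + 7 = -1692 + 7 = -1685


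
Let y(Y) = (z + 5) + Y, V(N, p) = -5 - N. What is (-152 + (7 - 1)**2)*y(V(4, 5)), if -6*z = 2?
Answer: 1508/3 ≈ 502.67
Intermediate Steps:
z = -1/3 (z = -1/6*2 = -1/3 ≈ -0.33333)
y(Y) = 14/3 + Y (y(Y) = (-1/3 + 5) + Y = 14/3 + Y)
(-152 + (7 - 1)**2)*y(V(4, 5)) = (-152 + (7 - 1)**2)*(14/3 + (-5 - 1*4)) = (-152 + 6**2)*(14/3 + (-5 - 4)) = (-152 + 36)*(14/3 - 9) = -116*(-13/3) = 1508/3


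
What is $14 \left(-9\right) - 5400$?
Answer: $-5526$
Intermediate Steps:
$14 \left(-9\right) - 5400 = -126 - 5400 = -5526$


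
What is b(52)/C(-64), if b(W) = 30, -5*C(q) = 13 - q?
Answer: -150/77 ≈ -1.9481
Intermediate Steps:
C(q) = -13/5 + q/5 (C(q) = -(13 - q)/5 = -13/5 + q/5)
b(52)/C(-64) = 30/(-13/5 + (⅕)*(-64)) = 30/(-13/5 - 64/5) = 30/(-77/5) = 30*(-5/77) = -150/77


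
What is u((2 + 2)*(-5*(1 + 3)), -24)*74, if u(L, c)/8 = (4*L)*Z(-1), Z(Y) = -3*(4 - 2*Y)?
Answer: 3409920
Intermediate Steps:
Z(Y) = -12 + 6*Y
u(L, c) = -576*L (u(L, c) = 8*((4*L)*(-12 + 6*(-1))) = 8*((4*L)*(-12 - 6)) = 8*((4*L)*(-18)) = 8*(-72*L) = -576*L)
u((2 + 2)*(-5*(1 + 3)), -24)*74 = -576*(2 + 2)*(-5*(1 + 3))*74 = -2304*(-5*4)*74 = -2304*(-20)*74 = -576*(-80)*74 = 46080*74 = 3409920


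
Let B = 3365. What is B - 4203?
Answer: -838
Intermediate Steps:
B - 4203 = 3365 - 4203 = -838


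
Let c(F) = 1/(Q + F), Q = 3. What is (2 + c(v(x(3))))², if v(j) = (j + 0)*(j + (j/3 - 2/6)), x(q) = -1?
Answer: 961/196 ≈ 4.9031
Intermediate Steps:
v(j) = j*(-⅓ + 4*j/3) (v(j) = j*(j + (j*(⅓) - 2*⅙)) = j*(j + (j/3 - ⅓)) = j*(j + (-⅓ + j/3)) = j*(-⅓ + 4*j/3))
c(F) = 1/(3 + F)
(2 + c(v(x(3))))² = (2 + 1/(3 + (⅓)*(-1)*(-1 + 4*(-1))))² = (2 + 1/(3 + (⅓)*(-1)*(-1 - 4)))² = (2 + 1/(3 + (⅓)*(-1)*(-5)))² = (2 + 1/(3 + 5/3))² = (2 + 1/(14/3))² = (2 + 3/14)² = (31/14)² = 961/196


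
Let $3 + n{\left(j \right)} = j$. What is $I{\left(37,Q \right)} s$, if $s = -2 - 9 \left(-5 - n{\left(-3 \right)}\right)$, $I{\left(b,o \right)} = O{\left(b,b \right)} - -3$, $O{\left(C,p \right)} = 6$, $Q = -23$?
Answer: $-99$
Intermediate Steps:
$n{\left(j \right)} = -3 + j$
$I{\left(b,o \right)} = 9$ ($I{\left(b,o \right)} = 6 - -3 = 6 + 3 = 9$)
$s = -11$ ($s = -2 - 9 \left(-5 - \left(-3 - 3\right)\right) = -2 - 9 \left(-5 - -6\right) = -2 - 9 \left(-5 + 6\right) = -2 - 9 = -11$)
$I{\left(37,Q \right)} s = 9 \left(-11\right) = -99$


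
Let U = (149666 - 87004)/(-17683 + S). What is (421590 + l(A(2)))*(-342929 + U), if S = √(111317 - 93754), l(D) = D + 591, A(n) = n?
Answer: -22634293694055547600/156335463 - 13227415573*√17563/156335463 ≈ -1.4478e+11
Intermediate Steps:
l(D) = 591 + D
S = √17563 ≈ 132.53
U = 62662/(-17683 + √17563) (U = (149666 - 87004)/(-17683 + √17563) = 62662/(-17683 + √17563) ≈ -3.5704)
(421590 + l(A(2)))*(-342929 + U) = (421590 + (591 + 2))*(-342929 + (-554026073/156335463 - 31331*√17563/156335463)) = (421590 + 593)*(-53612518017200/156335463 - 31331*√17563/156335463) = 422183*(-53612518017200/156335463 - 31331*√17563/156335463) = -22634293694055547600/156335463 - 13227415573*√17563/156335463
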